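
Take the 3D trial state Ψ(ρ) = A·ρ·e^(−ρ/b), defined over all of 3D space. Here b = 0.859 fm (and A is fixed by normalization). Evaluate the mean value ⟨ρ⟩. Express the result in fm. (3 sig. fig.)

⟨ρ⟩ = ∫ ρ |Ψ|² 4πρ² dρ over the full domain.
Using ∫₀^∞ ρⁿ e^(−αρ) dρ = n!/αⁿ⁺¹, evaluating both integrals, ⟨ρ⟩ = 5·b/2.
With b = 0.859, ⟨ρ⟩ = 2.148.

⟨ρ⟩ ≈ 2.15 fm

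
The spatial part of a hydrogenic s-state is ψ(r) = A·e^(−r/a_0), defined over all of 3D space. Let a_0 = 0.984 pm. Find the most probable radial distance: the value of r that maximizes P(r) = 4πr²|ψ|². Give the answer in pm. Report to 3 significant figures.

The maximum of P(r) = 4πr²|ψ|² occurs where its derivative vanishes.
Solving yields r = a_0.
With a_0 = 0.984, the most probable radial distance is 0.9840 pm.

r ≈ 0.984 pm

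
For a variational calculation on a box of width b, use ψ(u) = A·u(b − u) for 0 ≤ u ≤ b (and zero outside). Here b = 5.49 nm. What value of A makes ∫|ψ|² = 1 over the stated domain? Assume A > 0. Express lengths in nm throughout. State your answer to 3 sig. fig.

Require ∫ |ψ|² du = 1 over the whole domain.
Expanding the polynomial and integrating term by term, with ψ = A·u(b − u), the integral evaluates to A²·[b^5/30].
Hence A² = 1/[b^5/30].
Plugging in b = 5.49 yields A = 0.07756.

A ≈ 0.0776 nm^(-5/2)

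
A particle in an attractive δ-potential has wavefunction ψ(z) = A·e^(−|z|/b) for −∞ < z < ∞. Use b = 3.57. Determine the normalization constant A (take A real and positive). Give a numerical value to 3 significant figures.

We need A² ∫|f|² dz = 1, taking the integral from −∞ to ∞.
The integral (without the A² prefactor) comes out to b.
So A² = (b)^(−1).
With b = 3.57: A² = 0.2801 and A = 0.5293.

A ≈ 0.529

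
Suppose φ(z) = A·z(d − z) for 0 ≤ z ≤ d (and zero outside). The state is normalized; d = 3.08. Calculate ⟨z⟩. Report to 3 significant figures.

⟨z⟩ = ∫ z |φ|² dz over the full domain.
The ratio of the moment integral to the normalization integral gives ⟨z⟩ = d/2.
Putting d = 3.08 gives 1.540.

⟨z⟩ ≈ 1.54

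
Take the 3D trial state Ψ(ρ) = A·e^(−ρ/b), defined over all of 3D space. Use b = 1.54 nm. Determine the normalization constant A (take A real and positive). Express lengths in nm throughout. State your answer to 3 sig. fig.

The normalization condition is ∫|Ψ|² 4πρ² dρ = 1 from 0 to ∞.
In 3D with spherical symmetry the volume element is 4πρ² dρ.
With ∫₀^∞ ρ^2 e^(−αρ) dρ = 2!/α^3, the integral (without the A² prefactor) comes out to π·b^3.
So A² = (π·b^3)^(−1).
Substituting b = 1.54 gives A² = 0.08715, so A = 0.2952.

A ≈ 0.295 nm^(-3/2)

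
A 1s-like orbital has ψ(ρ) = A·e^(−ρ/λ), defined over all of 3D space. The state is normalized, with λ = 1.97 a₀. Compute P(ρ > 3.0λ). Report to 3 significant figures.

P ≈ 0.0620

Integrate the radial probability density 4πρ²|ψ|² over ρ > 3.0λ.
A² is fixed by ∫₀^∞ 4πρ²|ψ|² dρ = 1, i.e. A² = (π·λ^3)^(−1).
Substituting u = ρ/λ, A², 4π and the length scale all cancel in the ratio: P = ∫_{3.0}^{∞} u^2·e^(-2·u) du / ∫_{0}^{∞} u^2·e^(-2·u) du.
Using ∫ u^2·e^(-2·u) du = -(2·u^2 + 2·u + 1)·e^(-2·u)/4, the numerator is 25·e^(-6)/4 and the denominator is 1/4.
This evaluates to P = 0.06197.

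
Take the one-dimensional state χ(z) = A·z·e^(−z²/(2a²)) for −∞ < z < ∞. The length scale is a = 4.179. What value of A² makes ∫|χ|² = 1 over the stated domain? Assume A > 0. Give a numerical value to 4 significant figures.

We need A² ∫|f|² dz = 1, taking the integral from −∞ to ∞.
With ∫_{−∞}^{∞} z^(2m) e^(−αz²) dz = (2m−1)!!·√π / (2^m α^(m+1/2)), carrying out the integral gives A² · √(π)·a^3/2.
With a = 4.179: A² = 0.015461 and A = 0.12434.

A^2 ≈ 0.01546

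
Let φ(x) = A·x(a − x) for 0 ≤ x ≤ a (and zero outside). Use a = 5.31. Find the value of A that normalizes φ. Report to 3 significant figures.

Normalization requires ∫|φ|² dx = 1, integrated from 0 to a.
Expanding the polynomial and integrating term by term, with φ = A·x(a − x), the integral evaluates to A²·[a^5/30].
So A² = (a^5/30)^(−1).
Plugging in a = 5.31 yields A = 0.08430.

A ≈ 0.0843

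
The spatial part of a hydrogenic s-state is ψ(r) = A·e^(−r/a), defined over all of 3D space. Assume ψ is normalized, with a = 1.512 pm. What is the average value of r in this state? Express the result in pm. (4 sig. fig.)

⟨r⟩ ≈ 2.268 pm

⟨r⟩ = ∫ r |ψ|² 4πr² dr over the full domain.
Recall ∫₀^∞ r^m e^(−r/β) dr = m!·β^(m+1), evaluating both integrals, ⟨r⟩ = 3·a/2.
With a = 1.512, ⟨r⟩ = 2.2680.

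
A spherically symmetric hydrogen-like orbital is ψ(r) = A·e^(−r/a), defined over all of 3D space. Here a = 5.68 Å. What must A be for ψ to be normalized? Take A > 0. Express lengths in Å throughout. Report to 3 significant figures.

The normalization condition is ∫|ψ|² 4πr² dr = 1 from 0 to ∞.
(Spherical symmetry: dV = 4πr² dr.)
Recall ∫₀^∞ r^m e^(−r/β) dr = m!·β^(m+1), carrying out the integral gives A² · π·a^3.
Hence A² = 1/[π·a^3].
With a = 5.68: A² = 0.001737 and A = 0.04168.

A ≈ 0.0417 Å^(-3/2)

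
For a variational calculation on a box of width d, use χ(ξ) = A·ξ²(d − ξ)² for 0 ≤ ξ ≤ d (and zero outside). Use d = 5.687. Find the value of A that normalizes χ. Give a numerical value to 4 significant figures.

Require ∫ |χ|² dξ = 1 over the whole domain.
Carrying out the integral gives A² · d^9/630.
So A² = (d^9/630)^(−1).
With d = 5.687: A² = 0.00010125 and A = 0.010062.

A ≈ 0.01006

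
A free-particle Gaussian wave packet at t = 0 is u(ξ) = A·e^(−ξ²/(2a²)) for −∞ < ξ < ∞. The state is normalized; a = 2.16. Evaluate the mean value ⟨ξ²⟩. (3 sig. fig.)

⟨ξ^2⟩ ≈ 2.33

⟨ξ²⟩ = ∫ ξ^2 |u|² dξ over the full domain.
Using the Gaussian integral ∫_{−∞}^{∞} e^(−αξ²) dξ = √(π/α), since the A² factors cancel between numerator and denominator, ⟨ξ²⟩ = a^2/2.
Putting a = 2.16 gives 2.333.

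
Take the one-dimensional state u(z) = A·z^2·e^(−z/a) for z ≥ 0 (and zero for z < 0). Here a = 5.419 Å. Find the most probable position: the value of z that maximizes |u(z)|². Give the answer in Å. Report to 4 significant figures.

Differentiate |u(z)|² with respect to z and set to zero.
Solving yields z = 2·a.
With a = 5.419, the most probable position is 10.838 Å.

z ≈ 10.84 Å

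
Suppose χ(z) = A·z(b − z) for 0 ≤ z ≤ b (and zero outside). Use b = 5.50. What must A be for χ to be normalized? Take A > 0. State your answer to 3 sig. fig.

A ≈ 0.0772

We need A² ∫|f|² dz = 1, taking the integral from 0 to b.
Expanding the polynomial and integrating term by term, with χ = A·z(b − z), the integral evaluates to A²·[b^5/30].
Hence A² = 1/[b^5/30].
Substituting b = 5.50 gives A² = 0.005961, so A = 0.07721.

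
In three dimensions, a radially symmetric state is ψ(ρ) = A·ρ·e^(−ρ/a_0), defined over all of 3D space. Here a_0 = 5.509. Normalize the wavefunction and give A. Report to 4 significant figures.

A ≈ 0.004573

Require ∫ |ψ|² 4πρ² dρ = 1 over the whole domain.
The angular integral contributes 4π, leaving ∫₀^∞ ρ²|ψ|² dρ.
Recall ∫₀^∞ ρ^m e^(−ρ/β) dρ = m!·β^(m+1), carrying out the integral gives A² · 3·π·a_0^5.
Hence A² = 1/[3·π·a_0^5].
With a_0 = 5.509: A² = 0.000020911 and A = 0.0045728.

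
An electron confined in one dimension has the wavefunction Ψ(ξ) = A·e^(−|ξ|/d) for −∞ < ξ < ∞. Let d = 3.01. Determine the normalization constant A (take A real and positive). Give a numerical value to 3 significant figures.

A ≈ 0.576

The normalization condition is ∫|Ψ|² dξ = 1 from −∞ to ∞.
Using ∫₀^∞ ξⁿ e^(−αξ) dξ = n!/αⁿ⁺¹, with Ψ = A·e^(−|ξ|/d), the integral evaluates to A²·[d].
With d = 3.01: A² = 0.3322 and A = 0.5764.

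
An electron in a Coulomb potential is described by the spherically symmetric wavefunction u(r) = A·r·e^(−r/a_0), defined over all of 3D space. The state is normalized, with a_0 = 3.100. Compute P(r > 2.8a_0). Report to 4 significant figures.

Integrate the radial probability density 4πr²|u|² over r > 2.8a_0.
A² is fixed by ∫₀^∞ 4πr²|u|² dr = 1, i.e. A² = (3·π·a_0^5)^(−1).
In terms of t = r/a_0 (A², 4π and the length scale all cancel between numerator and denominator), P = [∫_{2.8}^{∞} t^4·e^(-2·t) dt] / [∫_{0}^{∞} t^4·e^(-2·t) dt].
An antiderivative of t^4·e^(-2·t) is -(t^4/2 + t^3 + 3·t^2/2 + 3·t/2 + 3/4)·e^(-2·t); evaluating from 2.8 to ∞ gives ≈ 0.256613, while the full integral is 3/4.
This evaluates to P = 0.34215.

P ≈ 0.3422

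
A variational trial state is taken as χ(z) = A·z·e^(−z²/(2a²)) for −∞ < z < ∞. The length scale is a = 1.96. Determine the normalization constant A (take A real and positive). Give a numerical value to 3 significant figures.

A ≈ 0.387

We need A² ∫|f|² dz = 1, taking the integral from −∞ to ∞.
The integral (without the A² prefactor) comes out to √(π)·a^3/2.
Hence A² = 1/[√(π)·a^3/2].
Substituting a = 1.96 gives A² = 0.1499, so A = 0.3871.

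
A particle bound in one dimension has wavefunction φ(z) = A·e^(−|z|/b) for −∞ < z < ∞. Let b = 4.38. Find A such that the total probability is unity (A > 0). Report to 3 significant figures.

A ≈ 0.478

The normalization condition is ∫|φ|² dz = 1 from −∞ to ∞.
Using ∫₀^∞ zⁿ e^(−αz) dz = n!/αⁿ⁺¹, ∫|φ|² dz = A²·(b).
Hence A² = 1/[b].
Substituting b = 4.38 gives A² = 0.2283, so A = 0.4778.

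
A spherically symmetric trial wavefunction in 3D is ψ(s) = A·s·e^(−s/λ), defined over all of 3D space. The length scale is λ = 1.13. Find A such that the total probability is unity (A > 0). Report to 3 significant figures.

A ≈ 0.240

Require ∫ |ψ|² 4πs² ds = 1 over the whole domain.
In 3D with spherical symmetry the volume element is 4πs² ds.
Recall ∫₀^∞ s^m e^(−s/β) ds = m!·β^(m+1), ∫|ψ|² 4πs² ds = A²·(3·π·λ^5).
So A² = (3·π·λ^5)^(−1).
Substituting λ = 1.13 gives A² = 0.05759, so A = 0.2400.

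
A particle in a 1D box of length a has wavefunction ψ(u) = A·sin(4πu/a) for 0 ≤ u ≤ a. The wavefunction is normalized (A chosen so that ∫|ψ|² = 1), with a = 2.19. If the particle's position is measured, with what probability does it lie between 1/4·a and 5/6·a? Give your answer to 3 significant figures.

P ≈ 0.549

P = ∫_{1/4·a}^{5/6·a} |ψ(u)|² du.
The normalization integral ∫|ψ|²du over the whole domain equals a/2·A², and A² cancels in the ratio.
In terms of t = u/a (A² and the length scale cancel between numerator and denominator), P = [∫_{1/4}^{5/6} sin(4·π·t)^2 dt] / [∫_{0}^{1} sin(4·π·t)^2 dt].
An antiderivative of sin(4·π·t)^2 is t/2 - sin(4·π·t)·cos(4·π·t)/(8·π); evaluating from 1/4 to 5/6 gives -√(3)/(32·π) + 7/24, while the full integral is 1/2.
The result is P = -√(3)/(16·π) + 7/12.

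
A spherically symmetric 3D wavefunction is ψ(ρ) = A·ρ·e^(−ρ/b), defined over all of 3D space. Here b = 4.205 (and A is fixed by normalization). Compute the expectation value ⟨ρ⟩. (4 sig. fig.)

⟨ρ⟩ ≈ 10.51

By definition ⟨ρ⟩ = ∫ ρ |ψ(ρ)|² 4πρ² dρ.
Using ∫₀^∞ ρⁿ e^(−αρ) dρ = n!/αⁿ⁺¹, since the A² factors cancel between numerator and denominator, ⟨ρ⟩ = 5·b/2.
Putting b = 4.205 gives 10.513.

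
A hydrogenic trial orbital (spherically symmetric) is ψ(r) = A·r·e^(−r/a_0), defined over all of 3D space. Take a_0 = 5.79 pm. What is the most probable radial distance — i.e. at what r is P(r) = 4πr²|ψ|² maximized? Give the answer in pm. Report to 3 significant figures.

Set d/dr [P(r) = 4πr²|ψ|²] = 0 and solve for r > 0.
Solving yields r = 2·a_0.
With a_0 = 5.79, the most probable radial distance is 11.58 pm.

r ≈ 11.6 pm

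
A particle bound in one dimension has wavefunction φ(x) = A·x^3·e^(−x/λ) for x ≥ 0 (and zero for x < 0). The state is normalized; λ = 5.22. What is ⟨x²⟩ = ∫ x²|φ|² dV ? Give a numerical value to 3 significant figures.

⟨x^2⟩ ≈ 381

⟨x²⟩ = ∫ x^2 |φ|² dx over the full domain.
Recall ∫₀^∞ x^m e^(−x/β) dx = m!·β^(m+1), since the A² factors cancel between numerator and denominator, ⟨x²⟩ = 14·λ^2.
Putting λ = 5.22 gives 381.5.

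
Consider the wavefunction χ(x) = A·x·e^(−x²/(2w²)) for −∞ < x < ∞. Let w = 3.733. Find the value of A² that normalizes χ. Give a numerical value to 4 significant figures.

The normalization condition is ∫|χ|² dx = 1 from −∞ to ∞.
Carrying out the integral gives A² · √(π)·w^3/2.
Hence A² = 1/[√(π)·w^3/2].
Substituting w = 3.733 gives A² = 0.021691, so A = 0.14728.

A^2 ≈ 0.02169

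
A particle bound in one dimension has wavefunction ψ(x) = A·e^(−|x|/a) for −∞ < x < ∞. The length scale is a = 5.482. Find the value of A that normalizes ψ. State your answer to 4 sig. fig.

The normalization condition is ∫|ψ|² dx = 1 from −∞ to ∞.
With ψ = A·e^(−|x|/a), the integral evaluates to A²·[a].
Substituting a = 5.482 gives A² = 0.18242, so A = 0.42710.

A ≈ 0.4271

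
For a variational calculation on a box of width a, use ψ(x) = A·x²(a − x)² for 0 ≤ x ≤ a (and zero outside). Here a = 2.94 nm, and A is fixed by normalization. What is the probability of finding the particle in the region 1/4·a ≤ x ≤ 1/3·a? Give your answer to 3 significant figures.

P ≈ 0.0959

P = ∫_{1/4·a}^{1/3·a} |ψ(x)|² dx.
With A² fixed by ∫|ψ|² = 1, i.e. A² = (a^9/630)^(−1), substitute and integrate.
Substituting u = x/a, A² and the length scale cancel in the ratio: P = ∫_{1/4}^{1/3} u^4·(1 - u)^4 du / ∫_{0}^{1} u^4·(1 - u)^4 du.
Using ∫ u^4·(1 - u)^4 du = u^5·(70·u^4 - 315·u^3 + 540·u^2 - 420·u + 126)/630, the numerator is ≈ 0.00015225 and the denominator is 1/630.
Taking the ratio, P = 0.09592.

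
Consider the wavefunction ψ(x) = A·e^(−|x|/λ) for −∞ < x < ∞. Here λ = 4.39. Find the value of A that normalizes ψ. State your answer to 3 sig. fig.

The normalization condition is ∫|ψ|² dx = 1 from −∞ to ∞.
Carrying out the integral gives A² · λ.
So A² = (λ)^(−1).
Plugging in λ = 4.39 yields A = 0.4773.

A ≈ 0.477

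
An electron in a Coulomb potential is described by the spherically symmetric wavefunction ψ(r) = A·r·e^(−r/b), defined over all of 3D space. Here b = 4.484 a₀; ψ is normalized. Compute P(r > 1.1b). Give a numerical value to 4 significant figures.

P ≈ 0.9275

Integrate the radial probability density 4πr²|ψ|² over r > 1.1b.
A² is fixed by ∫₀^∞ 4πr²|ψ|² dr = 1, i.e. A² = (3·π·b^5)^(−1).
In terms of u = r/b (A², 4π and the length scale all cancel between numerator and denominator), P = [∫_{1.1}^{∞} u^4·e^(-2·u) du] / [∫_{0}^{∞} u^4·e^(-2·u) du].
With ∫ u^4·e^(-2·u) du = -(u^4/2 + u^3 + 3·u^2/2 + 3·u/2 + 3/4)·e^(-2·u) + C, the region integral is ≈ 0.695628 and the full one is 3/4.
The region integral divided by the full integral gives P = 0.92750.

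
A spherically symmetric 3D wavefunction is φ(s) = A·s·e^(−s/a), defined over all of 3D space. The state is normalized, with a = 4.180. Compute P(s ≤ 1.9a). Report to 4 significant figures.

P ≈ 0.3322

P = ∫ |φ|² 4πs² ds over s ≤ 1.9a.
Normalization gives A² = 1/(3·π·a^5).
In terms of u = s/a (A², 4π and the length scale all cancel between numerator and denominator), P = [∫_{0}^{1.9} u^4·e^(-2·u) du] / [∫_{0}^{∞} u^4·e^(-2·u) du].
An antiderivative of u^4·e^(-2·u) is -(u^4/2 + u^3 + 3·u^2/2 + 3·u/2 + 3/4)·e^(-2·u); evaluating from 0 to 1.9 gives ≈ 0.249117, while the full integral is 3/4.
The region integral divided by the full integral gives P = 0.33216.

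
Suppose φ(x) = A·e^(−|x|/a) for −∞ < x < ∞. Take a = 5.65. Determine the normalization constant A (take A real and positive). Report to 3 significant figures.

A ≈ 0.421

We need A² ∫|f|² dx = 1, taking the integral from −∞ to ∞.
Carrying out the integral gives A² · a.
Hence A² = 1/[a].
Plugging in a = 5.65 yields A = 0.4207.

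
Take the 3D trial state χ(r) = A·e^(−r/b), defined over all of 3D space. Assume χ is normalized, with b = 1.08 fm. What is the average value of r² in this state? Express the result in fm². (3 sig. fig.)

The expectation value is the |χ|²-weighted average of r^2: ∫ r^2|χ|² 4πr² dr.
Recall ∫₀^∞ r^m e^(−r/β) dr = m!·β^(m+1), evaluating both integrals, ⟨r²⟩ = 3·b^2.
With b = 1.08, ⟨r^2⟩ = 3.499.

⟨r^2⟩ ≈ 3.50 fm^2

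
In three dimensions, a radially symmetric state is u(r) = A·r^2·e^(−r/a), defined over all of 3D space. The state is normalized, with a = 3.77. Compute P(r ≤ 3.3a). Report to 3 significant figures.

Integrate the radial probability density 4πr²|u|² over r ≤ 3.3a.
Normalization gives A² = 1/(45·π·a^7/2).
Let t = r/a; then A², 4π and the length scale all cancel, so P = ∫_{0}^{3.3} t^6·e^(-2·t) dt ÷ ∫_{0}^{∞} t^6·e^(-2·t) dt.
Using ∫ t^6·e^(-2·t) dt = -(4·t^6 + 12·t^5 + 30·t^4 + 60·t^3 + 90·t^2 + 90·t + 45)·e^(-2·t)/8, the numerator is ≈ 2.7515 and the denominator is 45/8.
The region integral divided by the full integral gives P = 0.4892.

P ≈ 0.489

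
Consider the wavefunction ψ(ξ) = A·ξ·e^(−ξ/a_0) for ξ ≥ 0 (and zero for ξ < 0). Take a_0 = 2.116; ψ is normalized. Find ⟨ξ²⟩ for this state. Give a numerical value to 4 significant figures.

The expectation value is the |ψ|²-weighted average of ξ^2: ∫ ξ^2|ψ|² dξ.
Since the A² factors cancel between numerator and denominator, ⟨ξ²⟩ = 3·a_0^2.
With a_0 = 2.116, ⟨ξ^2⟩ = 13.432.

⟨ξ^2⟩ ≈ 13.43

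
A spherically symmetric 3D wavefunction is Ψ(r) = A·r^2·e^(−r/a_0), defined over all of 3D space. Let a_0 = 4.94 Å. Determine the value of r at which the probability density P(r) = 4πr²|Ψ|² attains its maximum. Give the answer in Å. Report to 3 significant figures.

r ≈ 14.8 Å

Set d/dr [P(r) = 4πr²|Ψ|²] = 0 and solve for r > 0.
Solving yields r = 3·a_0.
With a_0 = 4.94, the most probable radial distance is 14.82 Å.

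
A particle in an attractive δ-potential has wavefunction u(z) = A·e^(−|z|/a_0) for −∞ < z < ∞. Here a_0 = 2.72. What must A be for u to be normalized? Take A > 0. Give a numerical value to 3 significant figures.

A ≈ 0.606

The normalization condition is ∫|u|² dz = 1 from −∞ to ∞.
Recall ∫₀^∞ z^m e^(−z/β) dz = m!·β^(m+1), ∫|u|² dz = A²·(a_0).
Substituting a_0 = 2.72 gives A² = 0.3676, so A = 0.6063.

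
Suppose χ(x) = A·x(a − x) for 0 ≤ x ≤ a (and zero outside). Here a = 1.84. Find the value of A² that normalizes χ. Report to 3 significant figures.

A^2 ≈ 1.42

We need A² ∫|f|² dx = 1, taking the integral from 0 to a.
Expanding the polynomial and integrating term by term, with χ = A·x(a − x), the integral evaluates to A²·[a^5/30].
Setting this equal to 1 gives A² = 1/(a^5/30).
With a = 1.84: A² = 1.422 and A = 1.193.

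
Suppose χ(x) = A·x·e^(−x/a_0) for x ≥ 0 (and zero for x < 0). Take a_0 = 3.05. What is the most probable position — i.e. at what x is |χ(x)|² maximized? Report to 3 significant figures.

Differentiate |χ(x)|² with respect to x and set to zero.
This gives x = a_0.
With a_0 = 3.05, the most probable position is 3.050.

x ≈ 3.05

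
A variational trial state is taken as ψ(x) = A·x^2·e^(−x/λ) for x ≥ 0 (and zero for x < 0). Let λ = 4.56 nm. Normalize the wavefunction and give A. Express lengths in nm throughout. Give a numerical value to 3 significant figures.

A ≈ 0.0260 nm^(-5/2)

Require ∫ |ψ|² dx = 1 over the whole domain.
Recall ∫₀^∞ x^m e^(−x/β) dx = m!·β^(m+1), carrying out the integral gives A² · 3·λ^5/4.
With λ = 4.56: A² = 0.0006763 and A = 0.02601.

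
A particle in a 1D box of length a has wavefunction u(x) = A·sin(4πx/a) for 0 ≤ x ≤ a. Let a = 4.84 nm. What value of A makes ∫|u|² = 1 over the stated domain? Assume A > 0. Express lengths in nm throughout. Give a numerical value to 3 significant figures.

A ≈ 0.643 nm^(-1/2)

Require ∫ |u|² dx = 1 over the whole domain.
With ∫₀^a sin²(nπx/a) dx = a/2, with u = A·sin(4πx/a), the integral evaluates to A²·[a/2].
Setting this equal to 1 gives A² = 1/(a/2).
Substituting a = 4.84 gives A² = 0.4132, so A = 0.6428.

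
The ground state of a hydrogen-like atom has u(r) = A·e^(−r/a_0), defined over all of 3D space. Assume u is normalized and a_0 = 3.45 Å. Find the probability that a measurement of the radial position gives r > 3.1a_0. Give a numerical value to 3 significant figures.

P ≈ 0.0536

P = ∫ |u|² 4πr² dr over r > 3.1a_0.
The full normalization integral is A²·[π·a_0^3] = 1, fixing A².
Let t = r/a_0; then A², 4π and the length scale all cancel, so P = ∫_{3.1}^{∞} t^2·e^(-2·t) dt ÷ ∫_{0}^{∞} t^2·e^(-2·t) dt.
Using ∫ t^2·e^(-2·t) dt = -(2·t^2 + 2·t + 1)·e^(-2·t)/4, the numerator is 1321·e^(-31/5)/200 and the denominator is 1/4.
The region integral divided by the full integral gives P = 0.05362.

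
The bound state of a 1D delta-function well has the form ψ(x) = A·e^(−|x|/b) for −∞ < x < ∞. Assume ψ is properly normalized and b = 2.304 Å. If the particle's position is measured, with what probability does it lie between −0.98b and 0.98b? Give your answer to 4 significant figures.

P ≈ 0.8591

P = ∫_{−0.98b}^{0.98b} |ψ(x)|² dx.
With A² fixed by ∫|ψ|² = 1, i.e. A² = (b)^(−1), substitute and integrate.
Both integrals are even about x = 0, so only the x ≥ 0 halves are needed (the factors of 2 cancel). In terms of u = x/b (A² and the length scale cancel between numerator and denominator), P = [∫_{0}^{0.98} e^(-2·u) du] / [∫_{0}^{∞} e^(-2·u) du].
Using ∫ e^(-2·u) du = -e^(-2·u)/2, the numerator is 1/2 - e^(-49/25)/2 and the denominator is 1/2.
Evaluating gives P = 0.85914.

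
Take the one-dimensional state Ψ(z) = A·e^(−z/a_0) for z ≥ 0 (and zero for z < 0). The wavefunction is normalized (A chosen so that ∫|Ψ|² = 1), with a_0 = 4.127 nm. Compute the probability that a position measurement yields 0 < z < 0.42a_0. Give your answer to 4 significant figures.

|Ψ|² is the probability density, so P = ∫_{0}^{0.42a_0} |Ψ|² dz.
With A² fixed by ∫|Ψ|² = 1, i.e. A² = (a_0/2)^(−1), substitute and integrate.
In terms of u = z/a_0 (A² and the length scale cancel between numerator and denominator), P = [∫_{0}^{0.42} e^(-2·u) du] / [∫_{0}^{∞} e^(-2·u) du].
With ∫ e^(-2·u) du = -e^(-2·u)/2 + C, the region integral is 1/2 - e^(-21/25)/2 and the full one is 1/2.
The result is P = 0.56829.

P ≈ 0.5683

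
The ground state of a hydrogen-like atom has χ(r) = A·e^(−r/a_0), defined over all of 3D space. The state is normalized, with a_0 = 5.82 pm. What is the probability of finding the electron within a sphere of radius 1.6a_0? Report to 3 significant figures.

P ≈ 0.620

Integrate the radial probability density 4πr²|χ|² over r ≤ 1.6a_0.
A² is fixed by ∫₀^∞ 4πr²|χ|² dr = 1, i.e. A² = (π·a_0^3)^(−1).
Substituting u = r/a_0, A², 4π and the length scale all cancel in the ratio: P = ∫_{0}^{1.6} u^2·e^(-2·u) du / ∫_{0}^{∞} u^2·e^(-2·u) du.
With ∫ u^2·e^(-2·u) du = -(2·u^2 + 2·u + 1)·e^(-2·u)/4 + C, the region integral is 1/4 - 233·e^(-16/5)/100 and the full one is 1/4.
Taking the ratio yields P = 0.6201.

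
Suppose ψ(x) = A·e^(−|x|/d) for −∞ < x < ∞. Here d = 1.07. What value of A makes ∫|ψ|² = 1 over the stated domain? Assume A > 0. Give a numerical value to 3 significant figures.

Normalization requires ∫|ψ|² dx = 1, integrated from −∞ to ∞.
Carrying out the integral gives A² · d.
Plugging in d = 1.07 yields A = 0.9667.

A ≈ 0.967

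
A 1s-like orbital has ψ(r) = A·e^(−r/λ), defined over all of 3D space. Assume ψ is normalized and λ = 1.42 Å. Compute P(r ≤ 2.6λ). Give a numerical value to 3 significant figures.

P = ∫ |ψ|² 4πr² dr over r ≤ 2.6λ.
Normalization gives A² = 1/(π·λ^3).
Let u = r/λ; then A², 4π and the length scale all cancel, so P = ∫_{0}^{2.6} u^2·e^(-2·u) du ÷ ∫_{0}^{∞} u^2·e^(-2·u) du.
An antiderivative of u^2·e^(-2·u) is -(2·u^2 + 2·u + 1)·e^(-2·u)/4; evaluating from 0 to 2.6 gives 1/4 - 493·e^(-26/5)/100, while the full integral is 1/4.
This evaluates to P = 0.8912.

P ≈ 0.891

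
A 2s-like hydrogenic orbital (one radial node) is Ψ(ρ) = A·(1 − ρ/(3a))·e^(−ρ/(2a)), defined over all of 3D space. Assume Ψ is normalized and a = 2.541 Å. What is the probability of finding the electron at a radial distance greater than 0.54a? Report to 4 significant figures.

With dV = 4πρ²dρ, the probability is ∫|Ψ|² dV over ρ > 0.54a.
Normalization gives A² = 1/(8·π·a^3/3).
Let u = ρ/a; then A², 4π and the length scale all cancel, so P = ∫_{0.54}^{∞} u^2·(1 - u/3)^2·e^(-u) du ÷ ∫_{0}^{∞} u^2·(1 - u/3)^2·e^(-u) du.
With ∫ u^2·(1 - u/3)^2·e^(-u) du = (-u^4 + 2·u^3 - 3·u^2 - 6·u - 6)·e^(-u)/9 + C, the region integral is ≈ 0.640046 and the full one is 2/3.
This evaluates to P = 0.96007.

P ≈ 0.9601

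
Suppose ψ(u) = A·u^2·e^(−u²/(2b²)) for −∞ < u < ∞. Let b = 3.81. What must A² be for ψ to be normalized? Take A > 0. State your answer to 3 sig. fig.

A^2 ≈ 0.000937

Normalization requires ∫|ψ|² du = 1, integrated from −∞ to ∞.
Differentiating ∫e^(−αu²) du = √(π/α) under α to get the higher moments, ∫|ψ|² du = A²·(3·√(π)·b^5/4).
With b = 3.81: A² = 0.0009370 and A = 0.03061.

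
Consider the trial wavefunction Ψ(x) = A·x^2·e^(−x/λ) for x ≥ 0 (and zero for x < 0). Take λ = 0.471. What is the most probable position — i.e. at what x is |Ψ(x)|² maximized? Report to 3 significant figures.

x ≈ 0.942

Differentiate |Ψ(x)|² with respect to x and set to zero.
This gives x = 2·λ.
With λ = 0.471, the most probable position is 0.9420.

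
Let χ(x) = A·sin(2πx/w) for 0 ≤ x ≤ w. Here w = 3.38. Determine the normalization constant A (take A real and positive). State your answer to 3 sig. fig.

Normalization requires ∫|χ|² dx = 1, integrated from 0 to w.
Using sin²θ = (1 − cos 2θ)/2, ∫|χ|² dx = A²·(w/2).
So A² = (w/2)^(−1).
Plugging in w = 3.38 yields A = 0.7692.

A ≈ 0.769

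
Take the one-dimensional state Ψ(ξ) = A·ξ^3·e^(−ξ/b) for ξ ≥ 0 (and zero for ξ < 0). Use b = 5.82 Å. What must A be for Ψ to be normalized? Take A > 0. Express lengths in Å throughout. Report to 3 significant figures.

Normalization requires ∫|Ψ|² dξ = 1, integrated from 0 to ∞.
Using ∫₀^∞ ξⁿ e^(−αξ) dξ = n!/αⁿ⁺¹, ∫|Ψ|² dξ = A²·(45·b^7/8).
Setting this equal to 1 gives A² = 1/(45·b^7/8).
Substituting b = 5.82 gives A² = 7.860E-7, so A = 0.0008866.

A ≈ 0.000887 Å^(-7/2)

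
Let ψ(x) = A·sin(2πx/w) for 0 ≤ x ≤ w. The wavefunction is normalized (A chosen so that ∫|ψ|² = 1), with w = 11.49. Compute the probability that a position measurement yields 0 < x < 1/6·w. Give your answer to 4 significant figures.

P ≈ 0.09775

P = ∫_{0}^{1/6·w} |ψ(x)|² dx.
With A² fixed by ∫|ψ|² = 1, i.e. A² = (w/2)^(−1), substitute and integrate.
Let u = x/w; then A² and the length scale cancel, so P = ∫_{0}^{1/6} sin(2·π·u)^2 du ÷ ∫_{0}^{1} sin(2·π·u)^2 du.
An antiderivative of sin(2·π·u)^2 is u/2 - sin(4·π·u)/(8·π); evaluating from 0 to 1/6 gives -√(3)/(16·π) + 1/12, while the full integral is 1/2.
The result is P = (-√(3)/8 + π/6)/π.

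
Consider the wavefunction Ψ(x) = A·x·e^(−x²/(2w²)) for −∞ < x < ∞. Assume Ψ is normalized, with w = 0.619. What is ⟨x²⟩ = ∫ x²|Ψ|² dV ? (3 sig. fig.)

By definition ⟨x²⟩ = ∫ x^2 |Ψ(x)|² dx.
Differentiating ∫e^(−αx²) dx = √(π/α) under α to get the higher moments, evaluating both integrals, ⟨x²⟩ = 3·w^2/2.
With w = 0.619, ⟨x^2⟩ = 0.5747.

⟨x^2⟩ ≈ 0.575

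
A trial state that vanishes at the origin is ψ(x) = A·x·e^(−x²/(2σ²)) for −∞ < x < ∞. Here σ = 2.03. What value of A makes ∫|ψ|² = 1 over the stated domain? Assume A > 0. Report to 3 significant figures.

A ≈ 0.367

We need A² ∫|f|² dx = 1, taking the integral from −∞ to ∞.
With ∫_{−∞}^{∞} x^(2m) e^(−αx²) dx = (2m−1)!!·√π / (2^m α^(m+1/2)), ∫|ψ|² dx = A²·(√(π)·σ^3/2).
So A² = (√(π)·σ^3/2)^(−1).
With σ = 2.03: A² = 0.1349 and A = 0.3673.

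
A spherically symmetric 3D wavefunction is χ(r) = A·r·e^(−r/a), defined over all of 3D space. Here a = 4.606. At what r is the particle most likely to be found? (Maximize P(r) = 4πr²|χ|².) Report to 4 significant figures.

The maximum of P(r) = 4πr²|χ|² occurs where its derivative vanishes.
Solving yields r = 2·a.
With a = 4.606, the most probable radial distance is 9.2120.

r ≈ 9.212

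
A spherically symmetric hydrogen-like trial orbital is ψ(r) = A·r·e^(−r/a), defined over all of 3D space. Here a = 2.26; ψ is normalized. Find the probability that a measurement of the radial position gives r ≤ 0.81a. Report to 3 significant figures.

P ≈ 0.0248

With dV = 4πr²dr, the probability is ∫|ψ|² dV over r ≤ 0.81a.
A² is fixed by ∫₀^∞ 4πr²|ψ|² dr = 1, i.e. A² = (3·π·a^5)^(−1).
Let u = r/a; then A², 4π and the length scale all cancel, so P = ∫_{0}^{0.81} u^4·e^(-2·u) du ÷ ∫_{0}^{∞} u^4·e^(-2·u) du.
An antiderivative of u^4·e^(-2·u) is -(u^4/2 + u^3 + 3·u^2/2 + 3·u/2 + 3/4)·e^(-2·u); evaluating from 0 to 0.81 gives ≈ 0.018601, while the full integral is 3/4.
Taking the ratio yields P = 0.02480.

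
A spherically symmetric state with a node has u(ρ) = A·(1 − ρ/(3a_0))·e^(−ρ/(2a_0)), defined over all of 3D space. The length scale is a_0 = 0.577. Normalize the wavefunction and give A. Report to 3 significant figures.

A ≈ 0.788

We need A² ∫|f|² 4πρ² dρ = 1, taking the integral from 0 to ∞.
∫|u|² 4πρ² dρ = A²·(8·π·a_0^3/3).
Hence A² = 1/[8·π·a_0^3/3].
Substituting a_0 = 0.577 gives A² = 0.6214, so A = 0.7883.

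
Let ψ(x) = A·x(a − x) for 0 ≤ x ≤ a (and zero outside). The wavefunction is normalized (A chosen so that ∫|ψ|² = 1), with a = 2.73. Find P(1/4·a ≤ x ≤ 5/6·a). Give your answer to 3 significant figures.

|ψ|² is the probability density, so P = ∫_{1/4·a}^{5/6·a} |ψ|² dx.
Since A² = 1/(a^5/30), this is the region integral divided by the full normalization integral.
In terms of u = x/a (A² and the length scale cancel between numerator and denominator), P = [∫_{1/4}^{5/6} u^2·(1 - u)^2 du] / [∫_{0}^{1} u^2·(1 - u)^2 du].
An antiderivative of u^2·(1 - u)^2 is u^3·(6·u^2 - 15·u + 10)/30; evaluating from 1/4 to 5/6 gives ≈ 0.028700, while the full integral is 1/30.
This works out to P = 0.8610.

P ≈ 0.861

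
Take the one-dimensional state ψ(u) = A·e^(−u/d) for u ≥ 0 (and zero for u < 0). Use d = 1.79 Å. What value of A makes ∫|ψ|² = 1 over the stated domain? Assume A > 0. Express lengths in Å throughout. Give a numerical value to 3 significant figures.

A ≈ 1.06 Å^(-1/2)

Require ∫ |ψ|² du = 1 over the whole domain.
∫|ψ|² du = A²·(d/2).
Hence A² = 1/[d/2].
With d = 1.79: A² = 1.117 and A = 1.057.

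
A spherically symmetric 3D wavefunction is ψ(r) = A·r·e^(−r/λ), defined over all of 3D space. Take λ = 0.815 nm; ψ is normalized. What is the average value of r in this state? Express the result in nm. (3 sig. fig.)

By definition ⟨r⟩ = ∫ r |ψ(r)|² 4πr² dr.
Recall ∫₀^∞ r^m e^(−r/β) dr = m!·β^(m+1), the ratio of the moment integral to the normalization integral gives ⟨r⟩ = 5·λ/2.
Putting λ = 0.815 gives 2.038.

⟨r⟩ ≈ 2.04 nm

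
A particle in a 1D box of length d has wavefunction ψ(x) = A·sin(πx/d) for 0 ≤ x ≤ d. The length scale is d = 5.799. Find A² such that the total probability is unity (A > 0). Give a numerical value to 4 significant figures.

The normalization condition is ∫|ψ|² dx = 1 from 0 to d.
With ψ = A·sin(πx/d), the integral evaluates to A²·[d/2].
So A² = (d/2)^(−1).
With d = 5.799: A² = 0.34489 and A = 0.58727.

A^2 ≈ 0.3449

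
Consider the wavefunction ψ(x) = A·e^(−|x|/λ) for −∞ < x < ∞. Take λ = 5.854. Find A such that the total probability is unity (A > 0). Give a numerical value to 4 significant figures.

A ≈ 0.4133

Normalization requires ∫|ψ|² dx = 1, integrated from −∞ to ∞.
Carrying out the integral gives A² · λ.
Substituting λ = 5.854 gives A² = 0.17082, so A = 0.41331.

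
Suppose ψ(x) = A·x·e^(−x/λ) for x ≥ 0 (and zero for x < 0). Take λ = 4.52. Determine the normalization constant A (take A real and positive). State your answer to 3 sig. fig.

We need A² ∫|f|² dx = 1, taking the integral from 0 to ∞.
Carrying out the integral gives A² · λ^3/4.
Setting this equal to 1 gives A² = 1/(λ^3/4).
With λ = 4.52: A² = 0.04332 and A = 0.2081.

A ≈ 0.208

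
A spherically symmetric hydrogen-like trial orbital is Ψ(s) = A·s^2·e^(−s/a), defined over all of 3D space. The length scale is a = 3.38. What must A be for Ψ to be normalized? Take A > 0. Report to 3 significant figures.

Normalization requires ∫|Ψ|² 4πs² ds = 1, integrated from 0 to ∞.
In 3D with spherical symmetry the volume element is 4πs² ds.
With ∫₀^∞ s^6 e^(−αs) ds = 6!/α^7, with Ψ = A·s^2·e^(−s/a), the integral evaluates to A²·[45·π·a^7/2].
So A² = (45·π·a^7/2)^(−1).
Plugging in a = 3.38 yields A = 0.001675.

A ≈ 0.00168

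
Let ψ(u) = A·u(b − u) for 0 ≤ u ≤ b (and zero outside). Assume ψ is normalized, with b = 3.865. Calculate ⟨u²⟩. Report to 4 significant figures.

⟨u²⟩ = ∫ u^2 |ψ|² du over the full domain.
Expanding the polynomial and integrating term by term, since the A² factors cancel between numerator and denominator, ⟨u²⟩ = 2·b^2/7.
Putting b = 3.865 gives 4.2681.

⟨u^2⟩ ≈ 4.268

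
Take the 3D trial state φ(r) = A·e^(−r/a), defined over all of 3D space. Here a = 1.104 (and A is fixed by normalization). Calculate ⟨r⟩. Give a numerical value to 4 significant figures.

⟨r⟩ ≈ 1.656

The expectation value is the |φ|²-weighted average of r: ∫ r|φ|² 4πr² dr.
Recall ∫₀^∞ r^m e^(−r/β) dr = m!·β^(m+1), evaluating both integrals, ⟨r⟩ = 3·a/2.
Putting a = 1.104 gives 1.6560.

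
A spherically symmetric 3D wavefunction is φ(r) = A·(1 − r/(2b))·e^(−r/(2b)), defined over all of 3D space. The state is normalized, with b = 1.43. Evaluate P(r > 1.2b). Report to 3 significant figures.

With dV = 4πr²dr, the probability is ∫|φ|² dV over r > 1.2b.
Normalization gives A² = 1/(8·π·b^3).
Substituting u = r/b, A², 4π and the length scale all cancel in the ratio: P = ∫_{1.2}^{∞} u^2·(1 - u/2)^2·e^(-u) du / ∫_{0}^{∞} u^2·(1 - u/2)^2·e^(-u) du.
An antiderivative of u^2·(1 - u/2)^2·e^(-u) is -(u^4/4 + u^2 + 2·u + 2)·e^(-u); evaluating from 1.2 to ∞ gives 3974·e^(-6/5)/625, while the full integral is 2.
Taking the ratio yields P = 0.9576.

P ≈ 0.958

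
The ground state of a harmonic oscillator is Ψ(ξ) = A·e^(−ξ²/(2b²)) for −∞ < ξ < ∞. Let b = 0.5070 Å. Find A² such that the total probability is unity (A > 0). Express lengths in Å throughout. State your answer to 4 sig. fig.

A^2 ≈ 1.113 Å^(-1)

We need A² ∫|f|² dξ = 1, taking the integral from −∞ to ∞.
∫|Ψ|² dξ = A²·(√(π)·b).
Plugging in b = 0.5070 yields A = 1.0549.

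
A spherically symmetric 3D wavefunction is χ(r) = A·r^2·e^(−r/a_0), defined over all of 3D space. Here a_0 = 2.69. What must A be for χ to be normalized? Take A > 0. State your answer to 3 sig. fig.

A ≈ 0.00373

The normalization condition is ∫|χ|² 4πr² dr = 1 from 0 to ∞.
Carrying out the integral gives A² · 45·π·a_0^7/2.
Hence A² = 1/[45·π·a_0^7/2].
With a_0 = 2.69: A² = 0.00001388 and A = 0.003726.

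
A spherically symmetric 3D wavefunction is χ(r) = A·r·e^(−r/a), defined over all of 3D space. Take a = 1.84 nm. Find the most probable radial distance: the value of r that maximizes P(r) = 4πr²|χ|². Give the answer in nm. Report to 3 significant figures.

r ≈ 3.68 nm

Set d/dr [P(r) = 4πr²|χ|²] = 0 and solve for r > 0.
Solving yields r = 2·a.
With a = 1.84, the most probable radial distance is 3.680 nm.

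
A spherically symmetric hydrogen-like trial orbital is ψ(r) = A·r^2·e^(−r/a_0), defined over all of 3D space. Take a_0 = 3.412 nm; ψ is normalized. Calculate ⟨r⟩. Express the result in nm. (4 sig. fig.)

By definition ⟨r⟩ = ∫ r |ψ(r)|² 4πr² dr.
With ∫₀^∞ r^7 e^(−αr) dr = 7!/α^8, since the A² factors cancel between numerator and denominator, ⟨r⟩ = 7·a_0/2.
Putting a_0 = 3.412 gives 11.942.

⟨r⟩ ≈ 11.94 nm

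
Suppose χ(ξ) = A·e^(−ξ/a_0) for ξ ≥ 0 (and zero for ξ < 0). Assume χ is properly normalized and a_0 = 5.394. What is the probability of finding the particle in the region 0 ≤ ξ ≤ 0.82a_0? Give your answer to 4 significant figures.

P ≈ 0.8060

The probability is P = ∫ |χ|² dξ over [0, 0.82a_0].
The normalization integral ∫|χ|²dξ over the whole domain equals a_0/2·A², and A² cancels in the ratio.
Let u = ξ/a_0; then A² and the length scale cancel, so P = ∫_{0}^{0.82} e^(-2·u) du ÷ ∫_{0}^{∞} e^(-2·u) du.
With ∫ e^(-2·u) du = -e^(-2·u)/2 + C, the region integral is 1/2 - e^(-41/25)/2 and the full one is 1/2.
Taking the ratio, P = 0.80602.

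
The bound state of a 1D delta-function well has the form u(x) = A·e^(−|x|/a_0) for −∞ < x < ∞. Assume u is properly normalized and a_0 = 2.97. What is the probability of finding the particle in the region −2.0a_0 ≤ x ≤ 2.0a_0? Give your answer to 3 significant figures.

P ≈ 0.982

|u|² is the probability density, so P = ∫_{−2.0a_0}^{2.0a_0} |u|² dx.
The normalization integral ∫|u|²dx over the whole domain equals a_0·A², and A² cancels in the ratio.
Both integrals are even about x = 0, so only the x ≥ 0 halves are needed (the factors of 2 cancel). In terms of t = x/a_0 (A² and the length scale cancel between numerator and denominator), P = [∫_{0}^{2.0} e^(-2·t) dt] / [∫_{0}^{∞} e^(-2·t) dt].
Using ∫ e^(-2·t) dt = -e^(-2·t)/2, the numerator is 1/2 - e^(-4)/2 and the denominator is 1/2.
The result is P = 0.9817.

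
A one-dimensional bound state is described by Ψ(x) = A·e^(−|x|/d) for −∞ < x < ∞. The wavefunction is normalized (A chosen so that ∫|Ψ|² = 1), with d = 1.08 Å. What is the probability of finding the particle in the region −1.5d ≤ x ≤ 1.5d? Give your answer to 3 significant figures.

P ≈ 0.950

|Ψ|² is the probability density, so P = ∫_{−1.5d}^{1.5d} |Ψ|² dx.
Since A² = 1/(d), this is the region integral divided by the full normalization integral.
Both integrals are even about x = 0, so only the x ≥ 0 halves are needed (the factors of 2 cancel). Substituting u = x/d, A² and the length scale cancel in the ratio: P = ∫_{0}^{1.5} e^(-2·u) du / ∫_{0}^{∞} e^(-2·u) du.
An antiderivative of e^(-2·u) is -e^(-2·u)/2; evaluating from 0 to 1.5 gives 1/2 - e^(-3)/2, while the full integral is 1/2.
Taking the ratio, P = 0.9502.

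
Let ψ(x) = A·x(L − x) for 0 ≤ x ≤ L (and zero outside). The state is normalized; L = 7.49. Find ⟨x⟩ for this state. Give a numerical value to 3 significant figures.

The expectation value is the |ψ|²-weighted average of x: ∫ x|ψ|² dx.
Evaluating both integrals, ⟨x⟩ = L/2.
With L = 7.49, ⟨x⟩ = 3.745.

⟨x⟩ ≈ 3.75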